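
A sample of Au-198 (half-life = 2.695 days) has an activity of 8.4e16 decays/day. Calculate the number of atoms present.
N = A/λ = 3.266e17 atoms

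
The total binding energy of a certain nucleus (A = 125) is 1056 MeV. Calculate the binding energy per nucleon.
B.E./A = 1056/125 = 8.448 MeV/nucleon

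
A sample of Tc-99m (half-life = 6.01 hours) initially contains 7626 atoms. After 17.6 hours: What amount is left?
N = N₀(1/2)^(t/t½) = 1002 atoms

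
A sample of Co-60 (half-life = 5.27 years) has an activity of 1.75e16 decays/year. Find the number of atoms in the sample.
N = A/λ = 1.331e17 atoms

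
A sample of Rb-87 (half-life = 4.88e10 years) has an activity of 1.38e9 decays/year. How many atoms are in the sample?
N = A/λ = 9.716e19 atoms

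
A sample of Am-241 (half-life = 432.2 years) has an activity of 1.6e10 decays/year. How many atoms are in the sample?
N = A/λ = 9.977e12 atoms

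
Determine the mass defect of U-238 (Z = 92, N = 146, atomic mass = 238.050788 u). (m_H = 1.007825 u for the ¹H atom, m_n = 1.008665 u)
Δm = Z·m_H + N·m_n − M = 1.934 u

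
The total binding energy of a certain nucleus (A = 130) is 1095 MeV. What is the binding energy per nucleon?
B.E./A = 1095/130 = 8.423 MeV/nucleon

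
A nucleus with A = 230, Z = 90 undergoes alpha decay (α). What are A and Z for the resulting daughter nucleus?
Daughter: A = 226, Z = 88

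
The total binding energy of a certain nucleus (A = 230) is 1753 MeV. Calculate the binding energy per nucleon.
B.E./A = 1753/230 = 7.622 MeV/nucleon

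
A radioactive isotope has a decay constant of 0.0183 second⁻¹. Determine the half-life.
t½ = ln(2)/λ = 37.88 seconds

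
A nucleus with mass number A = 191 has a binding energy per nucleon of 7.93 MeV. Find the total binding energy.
B.E. = 7.93 × 191 = 1515 MeV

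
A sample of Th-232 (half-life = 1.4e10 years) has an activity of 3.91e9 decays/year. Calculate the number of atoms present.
N = A/λ = 7.897e19 atoms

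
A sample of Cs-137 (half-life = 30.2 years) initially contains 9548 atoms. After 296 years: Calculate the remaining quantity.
N = N₀(1/2)^(t/t½) = 10.7 atoms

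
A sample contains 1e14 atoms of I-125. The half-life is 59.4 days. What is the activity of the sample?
A = λN = 1.167e12 decays/day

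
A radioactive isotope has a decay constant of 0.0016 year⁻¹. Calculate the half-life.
t½ = ln(2)/λ = 433.2 years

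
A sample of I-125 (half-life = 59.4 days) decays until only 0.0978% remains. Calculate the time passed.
t = t½ × log₂(N₀/N) = 593.9 days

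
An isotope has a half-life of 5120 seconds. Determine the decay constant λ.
λ = ln(2)/t½ = 1.354e-4 second⁻¹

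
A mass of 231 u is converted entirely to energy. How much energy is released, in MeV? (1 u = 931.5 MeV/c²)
E = mc² = 2.152e5 MeV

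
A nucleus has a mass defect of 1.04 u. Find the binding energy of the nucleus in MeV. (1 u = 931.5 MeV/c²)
B.E. = Δm × 931.5 = 968.8 MeV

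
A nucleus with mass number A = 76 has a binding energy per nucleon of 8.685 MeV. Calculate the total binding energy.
B.E. = 8.685 × 76 = 660.1 MeV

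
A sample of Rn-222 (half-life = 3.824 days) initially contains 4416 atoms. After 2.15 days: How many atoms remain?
N = N₀(1/2)^(t/t½) = 2991 atoms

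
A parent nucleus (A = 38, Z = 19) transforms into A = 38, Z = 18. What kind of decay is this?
ΔA = 0, ΔZ = -1 ⇒ beta-plus decay (β⁺) or electron capture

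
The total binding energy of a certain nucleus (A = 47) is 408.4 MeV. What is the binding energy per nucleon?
B.E./A = 408.4/47 = 8.689 MeV/nucleon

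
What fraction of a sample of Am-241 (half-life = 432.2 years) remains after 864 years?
N/N₀ = (1/2)^(t/t½) = 0.2502 = 25%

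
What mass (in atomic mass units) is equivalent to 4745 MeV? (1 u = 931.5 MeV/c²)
m = E/c² = 5.094 u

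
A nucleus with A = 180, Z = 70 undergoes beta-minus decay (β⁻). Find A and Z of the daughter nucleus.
Daughter: A = 180, Z = 71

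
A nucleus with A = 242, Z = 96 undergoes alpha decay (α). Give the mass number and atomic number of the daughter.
Daughter: A = 238, Z = 94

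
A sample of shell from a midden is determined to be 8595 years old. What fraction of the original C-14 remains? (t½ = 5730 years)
N/N₀ = (1/2)^(t/t½) = 0.3536 = 35.4%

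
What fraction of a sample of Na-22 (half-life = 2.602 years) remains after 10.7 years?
N/N₀ = (1/2)^(t/t½) = 0.05782 = 5.78%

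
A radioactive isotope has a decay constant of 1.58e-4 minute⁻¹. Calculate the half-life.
t½ = ln(2)/λ = 4387 minutes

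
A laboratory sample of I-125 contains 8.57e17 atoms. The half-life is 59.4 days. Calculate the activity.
A = λN = 1e16 decays/day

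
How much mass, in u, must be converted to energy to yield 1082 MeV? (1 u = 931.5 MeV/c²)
m = E/c² = 1.162 u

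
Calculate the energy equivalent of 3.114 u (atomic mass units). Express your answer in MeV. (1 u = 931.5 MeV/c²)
E = mc² = 2901 MeV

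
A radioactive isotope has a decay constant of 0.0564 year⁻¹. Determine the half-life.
t½ = ln(2)/λ = 12.29 years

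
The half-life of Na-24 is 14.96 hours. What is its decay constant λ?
λ = ln(2)/t½ = 0.04633 hour⁻¹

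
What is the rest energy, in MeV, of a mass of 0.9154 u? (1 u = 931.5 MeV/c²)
E = mc² = 852.7 MeV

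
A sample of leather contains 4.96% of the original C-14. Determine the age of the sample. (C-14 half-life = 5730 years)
Age = t½ × log₂(1/ratio) = 24830 years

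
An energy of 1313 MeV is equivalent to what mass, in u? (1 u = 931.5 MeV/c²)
m = E/c² = 1.41 u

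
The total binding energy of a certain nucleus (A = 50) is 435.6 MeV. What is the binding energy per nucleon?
B.E./A = 435.6/50 = 8.712 MeV/nucleon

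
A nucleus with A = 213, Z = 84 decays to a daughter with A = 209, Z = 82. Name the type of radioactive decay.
ΔA = -4, ΔZ = -2 ⇒ alpha decay (α)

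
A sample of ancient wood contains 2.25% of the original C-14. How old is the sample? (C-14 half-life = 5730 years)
Age = t½ × log₂(1/ratio) = 31370 years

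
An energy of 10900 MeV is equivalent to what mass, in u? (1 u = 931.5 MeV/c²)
m = E/c² = 11.7 u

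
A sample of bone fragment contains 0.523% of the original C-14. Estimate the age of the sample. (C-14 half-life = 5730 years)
Age = t½ × log₂(1/ratio) = 43430 years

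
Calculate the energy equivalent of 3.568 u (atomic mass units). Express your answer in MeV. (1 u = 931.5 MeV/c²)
E = mc² = 3324 MeV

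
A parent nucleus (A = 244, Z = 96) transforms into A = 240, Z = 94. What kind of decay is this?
ΔA = -4, ΔZ = -2 ⇒ alpha decay (α)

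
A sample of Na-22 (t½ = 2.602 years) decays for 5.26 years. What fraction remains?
N/N₀ = (1/2)^(t/t½) = 0.2463 = 24.6%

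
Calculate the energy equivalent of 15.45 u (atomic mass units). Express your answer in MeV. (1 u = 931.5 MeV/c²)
E = mc² = 14390 MeV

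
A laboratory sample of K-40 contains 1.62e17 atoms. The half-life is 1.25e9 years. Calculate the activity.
A = λN = 8.983e7 decays/year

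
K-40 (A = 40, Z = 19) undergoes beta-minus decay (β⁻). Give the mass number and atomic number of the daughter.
Daughter: A = 40, Z = 20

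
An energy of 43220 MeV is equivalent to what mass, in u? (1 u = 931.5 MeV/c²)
m = E/c² = 46.4 u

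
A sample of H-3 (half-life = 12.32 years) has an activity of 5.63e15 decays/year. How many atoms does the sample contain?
N = A/λ = 1.001e17 atoms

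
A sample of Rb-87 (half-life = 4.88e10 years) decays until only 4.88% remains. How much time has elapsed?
t = t½ × log₂(N₀/N) = 2.126e11 years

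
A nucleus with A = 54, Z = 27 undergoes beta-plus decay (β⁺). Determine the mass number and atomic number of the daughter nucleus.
Daughter: A = 54, Z = 26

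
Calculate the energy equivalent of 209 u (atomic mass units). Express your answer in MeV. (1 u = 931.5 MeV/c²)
E = mc² = 1.947e5 MeV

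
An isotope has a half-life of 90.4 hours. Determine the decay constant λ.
λ = ln(2)/t½ = 0.007668 hour⁻¹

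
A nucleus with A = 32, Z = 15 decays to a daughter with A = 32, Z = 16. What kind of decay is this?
ΔA = 0, ΔZ = +1 ⇒ beta-minus decay (β⁻)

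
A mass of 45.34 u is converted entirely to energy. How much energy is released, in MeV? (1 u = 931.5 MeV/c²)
E = mc² = 42230 MeV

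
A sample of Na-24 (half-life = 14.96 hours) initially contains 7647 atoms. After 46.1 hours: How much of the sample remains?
N = N₀(1/2)^(t/t½) = 903.3 atoms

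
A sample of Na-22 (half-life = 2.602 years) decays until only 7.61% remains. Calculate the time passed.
t = t½ × log₂(N₀/N) = 9.669 years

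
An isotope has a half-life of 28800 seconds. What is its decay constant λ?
λ = ln(2)/t½ = 2.407e-5 second⁻¹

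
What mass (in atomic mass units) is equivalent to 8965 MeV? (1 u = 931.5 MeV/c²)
m = E/c² = 9.624 u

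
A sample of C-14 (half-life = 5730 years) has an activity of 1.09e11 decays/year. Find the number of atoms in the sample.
N = A/λ = 9.011e14 atoms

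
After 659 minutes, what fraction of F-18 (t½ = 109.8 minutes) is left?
N/N₀ = (1/2)^(t/t½) = 0.01561 = 1.56%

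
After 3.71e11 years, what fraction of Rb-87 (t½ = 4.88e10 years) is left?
N/N₀ = (1/2)^(t/t½) = 0.005146 = 0.515%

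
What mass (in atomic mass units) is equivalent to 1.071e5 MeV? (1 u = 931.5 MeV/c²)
m = E/c² = 115 u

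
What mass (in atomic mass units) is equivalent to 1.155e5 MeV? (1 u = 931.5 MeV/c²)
m = E/c² = 124 u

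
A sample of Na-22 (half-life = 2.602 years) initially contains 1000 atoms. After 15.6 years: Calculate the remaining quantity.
N = N₀(1/2)^(t/t½) = 15.68 atoms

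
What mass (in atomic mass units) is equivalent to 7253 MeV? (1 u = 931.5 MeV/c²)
m = E/c² = 7.786 u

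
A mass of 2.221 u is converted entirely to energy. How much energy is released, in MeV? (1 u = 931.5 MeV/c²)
E = mc² = 2069 MeV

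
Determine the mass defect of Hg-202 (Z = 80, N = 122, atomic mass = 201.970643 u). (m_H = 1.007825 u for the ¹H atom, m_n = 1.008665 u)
Δm = Z·m_H + N·m_n − M = 1.712 u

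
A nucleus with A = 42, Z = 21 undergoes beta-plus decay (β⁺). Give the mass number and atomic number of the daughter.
Daughter: A = 42, Z = 20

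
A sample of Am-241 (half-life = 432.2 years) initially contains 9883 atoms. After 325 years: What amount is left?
N = N₀(1/2)^(t/t½) = 5868 atoms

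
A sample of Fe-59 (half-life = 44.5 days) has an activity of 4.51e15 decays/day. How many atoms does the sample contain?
N = A/λ = 2.895e17 atoms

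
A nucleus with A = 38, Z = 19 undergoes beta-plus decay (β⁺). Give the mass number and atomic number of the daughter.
Daughter: A = 38, Z = 18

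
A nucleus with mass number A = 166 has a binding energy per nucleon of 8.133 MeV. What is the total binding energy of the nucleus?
B.E. = 8.133 × 166 = 1350 MeV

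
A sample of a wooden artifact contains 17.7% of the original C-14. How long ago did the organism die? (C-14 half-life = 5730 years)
Age = t½ × log₂(1/ratio) = 14310 years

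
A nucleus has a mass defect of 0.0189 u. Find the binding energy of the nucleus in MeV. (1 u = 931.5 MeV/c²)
B.E. = Δm × 931.5 = 17.61 MeV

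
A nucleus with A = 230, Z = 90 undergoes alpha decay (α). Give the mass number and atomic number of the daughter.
Daughter: A = 226, Z = 88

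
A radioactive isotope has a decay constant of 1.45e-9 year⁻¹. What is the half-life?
t½ = ln(2)/λ = 4.78e8 years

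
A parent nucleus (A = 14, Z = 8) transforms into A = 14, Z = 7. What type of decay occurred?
ΔA = 0, ΔZ = -1 ⇒ beta-plus decay (β⁺) or electron capture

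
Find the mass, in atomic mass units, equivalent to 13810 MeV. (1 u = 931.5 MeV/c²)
m = E/c² = 14.83 u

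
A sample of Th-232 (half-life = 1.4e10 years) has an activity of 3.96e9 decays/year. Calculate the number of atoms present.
N = A/λ = 7.998e19 atoms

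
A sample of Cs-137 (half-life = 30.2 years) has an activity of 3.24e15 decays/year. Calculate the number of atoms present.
N = A/λ = 1.412e17 atoms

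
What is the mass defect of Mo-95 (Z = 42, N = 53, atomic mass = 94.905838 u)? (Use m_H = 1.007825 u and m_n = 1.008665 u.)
Δm = Z·m_H + N·m_n − M = 0.8821 u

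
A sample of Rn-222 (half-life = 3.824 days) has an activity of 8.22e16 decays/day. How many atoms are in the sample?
N = A/λ = 4.535e17 atoms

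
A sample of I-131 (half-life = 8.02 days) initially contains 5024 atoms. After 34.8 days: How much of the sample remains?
N = N₀(1/2)^(t/t½) = 248.2 atoms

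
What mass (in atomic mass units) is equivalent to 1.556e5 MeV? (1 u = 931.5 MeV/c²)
m = E/c² = 167 u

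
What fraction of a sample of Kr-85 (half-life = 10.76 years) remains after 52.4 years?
N/N₀ = (1/2)^(t/t½) = 0.0342 = 3.42%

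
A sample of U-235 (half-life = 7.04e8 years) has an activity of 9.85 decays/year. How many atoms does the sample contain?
N = A/λ = 1e10 atoms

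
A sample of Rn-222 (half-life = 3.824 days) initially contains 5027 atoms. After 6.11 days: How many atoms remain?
N = N₀(1/2)^(t/t½) = 1661 atoms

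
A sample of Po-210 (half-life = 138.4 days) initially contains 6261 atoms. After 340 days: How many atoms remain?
N = N₀(1/2)^(t/t½) = 1141 atoms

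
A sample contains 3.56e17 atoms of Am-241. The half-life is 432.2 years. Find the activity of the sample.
A = λN = 5.709e14 decays/year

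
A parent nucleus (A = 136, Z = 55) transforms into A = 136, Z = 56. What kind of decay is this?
ΔA = 0, ΔZ = +1 ⇒ beta-minus decay (β⁻)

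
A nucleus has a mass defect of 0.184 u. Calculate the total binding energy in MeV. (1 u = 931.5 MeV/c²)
B.E. = Δm × 931.5 = 171.4 MeV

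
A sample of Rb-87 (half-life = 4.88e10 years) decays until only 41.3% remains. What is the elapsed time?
t = t½ × log₂(N₀/N) = 6.226e10 years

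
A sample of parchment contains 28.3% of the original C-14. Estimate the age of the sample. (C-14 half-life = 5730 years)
Age = t½ × log₂(1/ratio) = 10440 years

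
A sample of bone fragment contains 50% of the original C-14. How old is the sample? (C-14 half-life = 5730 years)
Age = t½ × log₂(1/ratio) = 5730 years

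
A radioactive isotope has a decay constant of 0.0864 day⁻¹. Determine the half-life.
t½ = ln(2)/λ = 8.023 days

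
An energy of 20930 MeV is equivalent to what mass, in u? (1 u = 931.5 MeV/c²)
m = E/c² = 22.47 u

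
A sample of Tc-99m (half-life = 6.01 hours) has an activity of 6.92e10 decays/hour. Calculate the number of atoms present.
N = A/λ = 6e11 atoms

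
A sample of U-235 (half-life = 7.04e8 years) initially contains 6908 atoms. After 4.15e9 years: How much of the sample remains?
N = N₀(1/2)^(t/t½) = 116.1 atoms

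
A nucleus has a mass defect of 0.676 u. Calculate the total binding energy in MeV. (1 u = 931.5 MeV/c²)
B.E. = Δm × 931.5 = 629.7 MeV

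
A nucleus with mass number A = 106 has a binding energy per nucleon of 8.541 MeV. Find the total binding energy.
B.E. = 8.541 × 106 = 905.3 MeV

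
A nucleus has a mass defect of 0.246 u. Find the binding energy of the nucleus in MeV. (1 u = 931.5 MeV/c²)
B.E. = Δm × 931.5 = 229.1 MeV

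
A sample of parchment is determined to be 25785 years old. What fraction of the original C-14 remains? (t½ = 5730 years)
N/N₀ = (1/2)^(t/t½) = 0.04419 = 4.42%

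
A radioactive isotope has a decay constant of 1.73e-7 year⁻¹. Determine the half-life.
t½ = ln(2)/λ = 4.007e6 years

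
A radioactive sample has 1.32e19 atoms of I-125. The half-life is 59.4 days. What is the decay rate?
A = λN = 1.54e17 decays/day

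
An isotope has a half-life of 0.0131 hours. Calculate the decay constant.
λ = ln(2)/t½ = 52.91 hour⁻¹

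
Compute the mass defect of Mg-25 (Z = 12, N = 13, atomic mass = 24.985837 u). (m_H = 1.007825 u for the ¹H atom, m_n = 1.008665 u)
Δm = Z·m_H + N·m_n − M = 0.2207 u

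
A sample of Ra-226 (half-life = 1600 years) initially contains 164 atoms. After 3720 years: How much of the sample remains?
N = N₀(1/2)^(t/t½) = 32.73 atoms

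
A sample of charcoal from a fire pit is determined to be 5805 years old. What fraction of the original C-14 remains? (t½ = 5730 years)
N/N₀ = (1/2)^(t/t½) = 0.4955 = 49.5%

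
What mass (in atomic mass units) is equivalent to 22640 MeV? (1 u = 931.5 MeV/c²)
m = E/c² = 24.3 u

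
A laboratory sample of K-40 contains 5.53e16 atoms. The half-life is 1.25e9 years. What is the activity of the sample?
A = λN = 3.066e7 decays/year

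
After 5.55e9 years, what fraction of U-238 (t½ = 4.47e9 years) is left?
N/N₀ = (1/2)^(t/t½) = 0.4229 = 42.3%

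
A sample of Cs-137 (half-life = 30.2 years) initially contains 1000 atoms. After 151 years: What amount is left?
N = N₀(1/2)^(t/t½) = 31.25 atoms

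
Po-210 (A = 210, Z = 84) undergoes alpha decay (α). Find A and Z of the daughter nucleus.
Daughter: A = 206, Z = 82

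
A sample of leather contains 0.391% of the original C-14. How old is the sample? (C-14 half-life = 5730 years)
Age = t½ × log₂(1/ratio) = 45830 years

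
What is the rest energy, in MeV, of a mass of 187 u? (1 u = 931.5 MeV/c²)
E = mc² = 1.742e5 MeV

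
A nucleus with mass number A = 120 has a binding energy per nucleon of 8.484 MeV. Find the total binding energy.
B.E. = 8.484 × 120 = 1018 MeV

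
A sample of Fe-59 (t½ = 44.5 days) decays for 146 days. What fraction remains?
N/N₀ = (1/2)^(t/t½) = 0.1029 = 10.3%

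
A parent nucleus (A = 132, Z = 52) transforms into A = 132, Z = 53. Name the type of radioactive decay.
ΔA = 0, ΔZ = +1 ⇒ beta-minus decay (β⁻)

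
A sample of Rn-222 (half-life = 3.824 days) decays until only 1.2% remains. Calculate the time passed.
t = t½ × log₂(N₀/N) = 24.4 days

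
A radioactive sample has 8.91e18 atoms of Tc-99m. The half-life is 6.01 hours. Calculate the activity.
A = λN = 1.028e18 decays/hour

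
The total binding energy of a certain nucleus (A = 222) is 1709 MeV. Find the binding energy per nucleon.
B.E./A = 1709/222 = 7.698 MeV/nucleon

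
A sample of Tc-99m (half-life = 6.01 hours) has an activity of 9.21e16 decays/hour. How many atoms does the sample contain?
N = A/λ = 7.986e17 atoms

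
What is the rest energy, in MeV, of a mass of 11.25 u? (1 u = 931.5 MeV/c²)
E = mc² = 10480 MeV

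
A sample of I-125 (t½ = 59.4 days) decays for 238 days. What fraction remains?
N/N₀ = (1/2)^(t/t½) = 0.06221 = 6.22%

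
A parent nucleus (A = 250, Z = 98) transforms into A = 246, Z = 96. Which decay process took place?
ΔA = -4, ΔZ = -2 ⇒ alpha decay (α)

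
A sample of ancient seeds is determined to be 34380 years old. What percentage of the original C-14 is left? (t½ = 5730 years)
N/N₀ = (1/2)^(t/t½) = 0.01562 = 1.56%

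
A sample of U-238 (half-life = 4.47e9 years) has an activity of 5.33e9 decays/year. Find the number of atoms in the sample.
N = A/λ = 3.437e19 atoms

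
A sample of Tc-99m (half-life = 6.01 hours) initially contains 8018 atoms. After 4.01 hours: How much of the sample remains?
N = N₀(1/2)^(t/t½) = 5049 atoms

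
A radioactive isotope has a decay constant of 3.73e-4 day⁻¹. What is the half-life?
t½ = ln(2)/λ = 1858 days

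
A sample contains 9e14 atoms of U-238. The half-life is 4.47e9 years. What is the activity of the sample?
A = λN = 1.396e5 decays/year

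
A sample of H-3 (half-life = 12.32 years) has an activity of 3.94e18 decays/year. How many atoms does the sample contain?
N = A/λ = 7.003e19 atoms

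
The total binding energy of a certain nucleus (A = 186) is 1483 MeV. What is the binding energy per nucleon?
B.E./A = 1483/186 = 7.973 MeV/nucleon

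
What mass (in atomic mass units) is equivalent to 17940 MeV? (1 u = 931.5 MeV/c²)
m = E/c² = 19.26 u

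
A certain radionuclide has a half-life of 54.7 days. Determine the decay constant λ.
λ = ln(2)/t½ = 0.01267 day⁻¹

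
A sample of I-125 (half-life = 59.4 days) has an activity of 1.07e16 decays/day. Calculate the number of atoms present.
N = A/λ = 9.169e17 atoms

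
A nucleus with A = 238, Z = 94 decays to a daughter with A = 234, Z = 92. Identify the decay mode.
ΔA = -4, ΔZ = -2 ⇒ alpha decay (α)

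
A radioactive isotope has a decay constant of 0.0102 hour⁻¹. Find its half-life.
t½ = ln(2)/λ = 67.96 hours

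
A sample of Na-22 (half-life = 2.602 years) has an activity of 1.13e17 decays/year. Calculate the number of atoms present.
N = A/λ = 4.242e17 atoms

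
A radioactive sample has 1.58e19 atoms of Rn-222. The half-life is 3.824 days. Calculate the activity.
A = λN = 2.864e18 decays/day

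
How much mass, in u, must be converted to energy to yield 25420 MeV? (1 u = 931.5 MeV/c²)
m = E/c² = 27.29 u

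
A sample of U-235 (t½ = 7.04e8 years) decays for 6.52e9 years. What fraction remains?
N/N₀ = (1/2)^(t/t½) = 0.001629 = 0.163%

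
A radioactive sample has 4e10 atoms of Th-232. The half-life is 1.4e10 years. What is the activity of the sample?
A = λN = 1.98 decays/year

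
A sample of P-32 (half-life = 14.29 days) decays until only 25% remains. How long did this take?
t = t½ × log₂(N₀/N) = 28.58 days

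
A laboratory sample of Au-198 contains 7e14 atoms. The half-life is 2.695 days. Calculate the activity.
A = λN = 1.8e14 decays/day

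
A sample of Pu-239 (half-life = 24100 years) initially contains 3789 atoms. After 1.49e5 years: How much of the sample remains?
N = N₀(1/2)^(t/t½) = 52.17 atoms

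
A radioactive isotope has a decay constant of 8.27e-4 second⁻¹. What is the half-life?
t½ = ln(2)/λ = 838.1 seconds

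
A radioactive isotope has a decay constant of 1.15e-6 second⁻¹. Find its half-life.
t½ = ln(2)/λ = 6.027e5 seconds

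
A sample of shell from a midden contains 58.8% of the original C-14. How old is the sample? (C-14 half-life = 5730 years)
Age = t½ × log₂(1/ratio) = 4390 years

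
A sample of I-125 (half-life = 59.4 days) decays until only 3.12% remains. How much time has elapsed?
t = t½ × log₂(N₀/N) = 297.1 days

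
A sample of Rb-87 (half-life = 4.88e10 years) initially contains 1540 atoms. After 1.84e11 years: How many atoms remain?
N = N₀(1/2)^(t/t½) = 112.8 atoms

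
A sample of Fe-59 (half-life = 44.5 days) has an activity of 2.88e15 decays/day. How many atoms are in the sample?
N = A/λ = 1.849e17 atoms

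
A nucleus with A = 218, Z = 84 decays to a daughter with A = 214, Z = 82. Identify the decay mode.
ΔA = -4, ΔZ = -2 ⇒ alpha decay (α)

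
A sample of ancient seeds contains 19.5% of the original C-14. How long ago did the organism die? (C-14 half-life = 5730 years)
Age = t½ × log₂(1/ratio) = 13510 years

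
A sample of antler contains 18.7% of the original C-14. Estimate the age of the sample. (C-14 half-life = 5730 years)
Age = t½ × log₂(1/ratio) = 13860 years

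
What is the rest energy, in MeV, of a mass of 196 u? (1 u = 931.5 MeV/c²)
E = mc² = 1.826e5 MeV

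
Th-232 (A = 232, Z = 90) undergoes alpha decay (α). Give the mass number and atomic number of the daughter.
Daughter: A = 228, Z = 88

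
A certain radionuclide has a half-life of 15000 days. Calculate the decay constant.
λ = ln(2)/t½ = 4.621e-5 day⁻¹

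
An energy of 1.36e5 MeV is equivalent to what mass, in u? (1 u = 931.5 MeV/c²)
m = E/c² = 146 u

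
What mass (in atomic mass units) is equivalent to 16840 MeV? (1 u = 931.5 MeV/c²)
m = E/c² = 18.08 u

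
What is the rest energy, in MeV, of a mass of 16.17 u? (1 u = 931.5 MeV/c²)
E = mc² = 15060 MeV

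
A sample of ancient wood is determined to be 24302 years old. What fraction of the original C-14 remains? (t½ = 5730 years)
N/N₀ = (1/2)^(t/t½) = 0.05288 = 5.29%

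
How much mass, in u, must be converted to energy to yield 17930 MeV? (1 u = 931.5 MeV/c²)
m = E/c² = 19.25 u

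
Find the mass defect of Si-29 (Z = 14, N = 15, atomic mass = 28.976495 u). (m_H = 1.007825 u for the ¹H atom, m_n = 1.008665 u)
Δm = Z·m_H + N·m_n − M = 0.263 u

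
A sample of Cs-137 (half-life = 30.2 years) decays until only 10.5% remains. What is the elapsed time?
t = t½ × log₂(N₀/N) = 98.2 years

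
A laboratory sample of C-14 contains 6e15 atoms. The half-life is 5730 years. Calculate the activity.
A = λN = 7.258e11 decays/year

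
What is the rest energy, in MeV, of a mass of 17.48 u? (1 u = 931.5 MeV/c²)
E = mc² = 16280 MeV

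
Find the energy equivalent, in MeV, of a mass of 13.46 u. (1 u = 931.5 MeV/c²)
E = mc² = 12540 MeV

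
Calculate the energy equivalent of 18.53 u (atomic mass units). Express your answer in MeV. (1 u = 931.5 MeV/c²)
E = mc² = 17260 MeV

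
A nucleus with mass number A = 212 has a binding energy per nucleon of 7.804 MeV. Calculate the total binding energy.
B.E. = 7.804 × 212 = 1654 MeV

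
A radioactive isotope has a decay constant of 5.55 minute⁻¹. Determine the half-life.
t½ = ln(2)/λ = 0.1249 minutes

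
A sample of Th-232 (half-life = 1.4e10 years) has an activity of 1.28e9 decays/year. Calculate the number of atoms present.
N = A/λ = 2.585e19 atoms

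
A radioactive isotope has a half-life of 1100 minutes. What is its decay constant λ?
λ = ln(2)/t½ = 6.301e-4 minute⁻¹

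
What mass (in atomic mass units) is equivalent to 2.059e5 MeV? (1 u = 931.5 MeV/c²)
m = E/c² = 221 u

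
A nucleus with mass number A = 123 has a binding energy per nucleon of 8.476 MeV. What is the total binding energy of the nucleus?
B.E. = 8.476 × 123 = 1043 MeV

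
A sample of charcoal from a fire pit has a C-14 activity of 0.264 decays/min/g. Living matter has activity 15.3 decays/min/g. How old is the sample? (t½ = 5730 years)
Age = t½ × log₂(A₀/A) = 33560 years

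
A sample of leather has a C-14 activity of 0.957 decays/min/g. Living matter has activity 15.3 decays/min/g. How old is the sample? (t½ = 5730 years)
Age = t½ × log₂(A₀/A) = 22910 years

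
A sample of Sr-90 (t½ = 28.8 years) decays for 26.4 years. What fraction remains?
N/N₀ = (1/2)^(t/t½) = 0.5297 = 53%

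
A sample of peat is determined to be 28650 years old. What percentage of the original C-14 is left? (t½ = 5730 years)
N/N₀ = (1/2)^(t/t½) = 0.03125 = 3.12%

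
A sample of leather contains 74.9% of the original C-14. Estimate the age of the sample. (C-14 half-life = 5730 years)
Age = t½ × log₂(1/ratio) = 2389 years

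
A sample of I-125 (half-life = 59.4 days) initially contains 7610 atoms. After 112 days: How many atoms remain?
N = N₀(1/2)^(t/t½) = 2060 atoms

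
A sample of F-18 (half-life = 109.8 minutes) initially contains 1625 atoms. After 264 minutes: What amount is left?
N = N₀(1/2)^(t/t½) = 306.9 atoms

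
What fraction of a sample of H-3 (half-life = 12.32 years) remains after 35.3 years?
N/N₀ = (1/2)^(t/t½) = 0.1372 = 13.7%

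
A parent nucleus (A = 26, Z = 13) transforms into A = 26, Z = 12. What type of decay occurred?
ΔA = 0, ΔZ = -1 ⇒ beta-plus decay (β⁺) or electron capture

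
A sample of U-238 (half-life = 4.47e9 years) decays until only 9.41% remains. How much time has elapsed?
t = t½ × log₂(N₀/N) = 1.524e10 years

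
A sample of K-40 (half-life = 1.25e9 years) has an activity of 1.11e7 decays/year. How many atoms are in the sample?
N = A/λ = 2.002e16 atoms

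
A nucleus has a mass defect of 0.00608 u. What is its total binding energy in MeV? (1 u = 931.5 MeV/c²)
B.E. = Δm × 931.5 = 5.664 MeV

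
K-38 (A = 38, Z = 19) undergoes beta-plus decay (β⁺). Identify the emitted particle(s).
β⁺: positron (e⁺) + neutrino (νₑ)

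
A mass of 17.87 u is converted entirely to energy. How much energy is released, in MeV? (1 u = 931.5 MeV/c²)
E = mc² = 16650 MeV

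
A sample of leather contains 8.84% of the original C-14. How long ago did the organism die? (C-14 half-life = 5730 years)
Age = t½ × log₂(1/ratio) = 20050 years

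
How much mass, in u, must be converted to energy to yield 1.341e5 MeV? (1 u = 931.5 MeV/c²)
m = E/c² = 144 u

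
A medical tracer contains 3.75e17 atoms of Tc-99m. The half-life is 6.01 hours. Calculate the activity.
A = λN = 4.325e16 decays/hour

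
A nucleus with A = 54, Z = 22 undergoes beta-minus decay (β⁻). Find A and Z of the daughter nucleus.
Daughter: A = 54, Z = 23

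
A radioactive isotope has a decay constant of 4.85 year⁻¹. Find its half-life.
t½ = ln(2)/λ = 0.1429 years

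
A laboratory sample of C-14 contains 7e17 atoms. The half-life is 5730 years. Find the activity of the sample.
A = λN = 8.468e13 decays/year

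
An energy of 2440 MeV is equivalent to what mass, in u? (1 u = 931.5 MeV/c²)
m = E/c² = 2.619 u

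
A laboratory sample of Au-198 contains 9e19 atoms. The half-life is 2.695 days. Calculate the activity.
A = λN = 2.315e19 decays/day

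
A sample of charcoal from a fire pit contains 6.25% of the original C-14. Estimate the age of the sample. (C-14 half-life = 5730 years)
Age = t½ × log₂(1/ratio) = 22920 years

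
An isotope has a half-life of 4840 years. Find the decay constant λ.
λ = ln(2)/t½ = 1.432e-4 year⁻¹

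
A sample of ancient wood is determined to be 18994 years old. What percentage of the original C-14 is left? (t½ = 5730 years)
N/N₀ = (1/2)^(t/t½) = 0.1005 = 10%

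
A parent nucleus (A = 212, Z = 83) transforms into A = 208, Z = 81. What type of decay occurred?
ΔA = -4, ΔZ = -2 ⇒ alpha decay (α)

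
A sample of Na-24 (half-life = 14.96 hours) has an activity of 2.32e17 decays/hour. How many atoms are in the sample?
N = A/λ = 5.007e18 atoms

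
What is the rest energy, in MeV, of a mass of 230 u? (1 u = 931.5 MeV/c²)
E = mc² = 2.142e5 MeV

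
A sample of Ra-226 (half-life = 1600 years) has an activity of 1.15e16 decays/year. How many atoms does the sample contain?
N = A/λ = 2.655e19 atoms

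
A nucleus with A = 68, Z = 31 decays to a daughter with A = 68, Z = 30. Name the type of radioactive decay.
ΔA = 0, ΔZ = -1 ⇒ beta-plus decay (β⁺) or electron capture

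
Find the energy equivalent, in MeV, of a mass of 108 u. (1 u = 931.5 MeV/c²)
E = mc² = 1.006e5 MeV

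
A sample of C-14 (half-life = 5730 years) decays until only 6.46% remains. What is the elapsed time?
t = t½ × log₂(N₀/N) = 22650 years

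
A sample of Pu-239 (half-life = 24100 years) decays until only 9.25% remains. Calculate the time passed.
t = t½ × log₂(N₀/N) = 82770 years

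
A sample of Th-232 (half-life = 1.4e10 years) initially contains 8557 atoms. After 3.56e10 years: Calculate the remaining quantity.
N = N₀(1/2)^(t/t½) = 1468 atoms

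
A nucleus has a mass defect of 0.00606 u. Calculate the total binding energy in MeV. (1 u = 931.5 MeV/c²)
B.E. = Δm × 931.5 = 5.645 MeV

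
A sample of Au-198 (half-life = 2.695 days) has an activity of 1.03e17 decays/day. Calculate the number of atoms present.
N = A/λ = 4.005e17 atoms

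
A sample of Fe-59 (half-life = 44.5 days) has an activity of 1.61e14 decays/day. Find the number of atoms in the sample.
N = A/λ = 1.034e16 atoms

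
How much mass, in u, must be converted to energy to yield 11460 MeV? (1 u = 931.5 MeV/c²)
m = E/c² = 12.3 u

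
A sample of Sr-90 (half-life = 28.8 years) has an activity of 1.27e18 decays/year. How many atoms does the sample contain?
N = A/λ = 5.277e19 atoms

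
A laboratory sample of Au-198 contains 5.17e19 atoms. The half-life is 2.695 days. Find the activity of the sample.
A = λN = 1.33e19 decays/day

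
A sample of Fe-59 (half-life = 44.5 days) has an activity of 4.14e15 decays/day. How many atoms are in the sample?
N = A/λ = 2.658e17 atoms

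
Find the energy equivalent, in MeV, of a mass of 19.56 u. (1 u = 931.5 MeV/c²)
E = mc² = 18220 MeV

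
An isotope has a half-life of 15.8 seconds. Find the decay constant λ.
λ = ln(2)/t½ = 0.04387 second⁻¹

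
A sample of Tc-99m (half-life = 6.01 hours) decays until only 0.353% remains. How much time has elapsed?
t = t½ × log₂(N₀/N) = 48.96 hours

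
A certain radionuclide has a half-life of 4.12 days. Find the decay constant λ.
λ = ln(2)/t½ = 0.1682 day⁻¹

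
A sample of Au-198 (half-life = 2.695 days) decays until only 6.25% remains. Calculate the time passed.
t = t½ × log₂(N₀/N) = 10.78 days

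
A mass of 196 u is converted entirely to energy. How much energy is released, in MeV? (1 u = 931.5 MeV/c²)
E = mc² = 1.826e5 MeV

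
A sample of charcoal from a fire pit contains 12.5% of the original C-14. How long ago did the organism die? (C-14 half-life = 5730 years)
Age = t½ × log₂(1/ratio) = 17190 years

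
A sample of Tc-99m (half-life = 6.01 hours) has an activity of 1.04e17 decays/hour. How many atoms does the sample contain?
N = A/λ = 9.017e17 atoms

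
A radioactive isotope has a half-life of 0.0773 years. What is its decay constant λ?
λ = ln(2)/t½ = 8.967 year⁻¹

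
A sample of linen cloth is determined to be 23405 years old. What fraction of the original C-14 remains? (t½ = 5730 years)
N/N₀ = (1/2)^(t/t½) = 0.05894 = 5.89%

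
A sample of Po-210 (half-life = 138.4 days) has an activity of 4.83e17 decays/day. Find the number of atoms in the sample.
N = A/λ = 9.644e19 atoms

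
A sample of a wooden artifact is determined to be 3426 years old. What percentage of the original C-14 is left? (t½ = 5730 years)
N/N₀ = (1/2)^(t/t½) = 0.6607 = 66.1%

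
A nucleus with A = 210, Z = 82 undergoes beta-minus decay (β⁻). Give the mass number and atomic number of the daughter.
Daughter: A = 210, Z = 83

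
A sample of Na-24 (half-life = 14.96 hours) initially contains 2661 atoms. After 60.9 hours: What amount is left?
N = N₀(1/2)^(t/t½) = 158.3 atoms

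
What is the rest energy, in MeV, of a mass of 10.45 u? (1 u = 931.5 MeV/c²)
E = mc² = 9734 MeV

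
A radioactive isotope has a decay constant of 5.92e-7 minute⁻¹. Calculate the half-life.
t½ = ln(2)/λ = 1.171e6 minutes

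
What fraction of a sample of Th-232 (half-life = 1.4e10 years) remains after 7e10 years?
N/N₀ = (1/2)^(t/t½) = 0.03125 = 3.12%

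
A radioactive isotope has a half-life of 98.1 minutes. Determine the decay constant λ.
λ = ln(2)/t½ = 0.007066 minute⁻¹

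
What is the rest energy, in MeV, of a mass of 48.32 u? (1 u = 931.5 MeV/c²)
E = mc² = 45010 MeV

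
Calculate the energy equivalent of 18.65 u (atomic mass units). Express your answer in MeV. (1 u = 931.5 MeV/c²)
E = mc² = 17370 MeV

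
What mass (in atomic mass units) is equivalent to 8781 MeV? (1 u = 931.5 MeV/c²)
m = E/c² = 9.427 u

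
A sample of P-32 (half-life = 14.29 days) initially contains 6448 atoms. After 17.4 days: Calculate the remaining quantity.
N = N₀(1/2)^(t/t½) = 2773 atoms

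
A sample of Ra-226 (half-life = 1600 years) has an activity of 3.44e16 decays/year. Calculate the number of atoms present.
N = A/λ = 7.941e19 atoms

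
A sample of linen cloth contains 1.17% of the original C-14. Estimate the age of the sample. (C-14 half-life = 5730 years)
Age = t½ × log₂(1/ratio) = 36770 years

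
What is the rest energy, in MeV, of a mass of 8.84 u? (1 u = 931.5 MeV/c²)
E = mc² = 8234 MeV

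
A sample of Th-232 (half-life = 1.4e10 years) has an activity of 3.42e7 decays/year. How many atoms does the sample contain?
N = A/λ = 6.908e17 atoms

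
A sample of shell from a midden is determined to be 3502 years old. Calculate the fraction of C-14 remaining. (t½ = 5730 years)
N/N₀ = (1/2)^(t/t½) = 0.6547 = 65.5%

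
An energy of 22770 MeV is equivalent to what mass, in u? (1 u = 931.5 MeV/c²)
m = E/c² = 24.44 u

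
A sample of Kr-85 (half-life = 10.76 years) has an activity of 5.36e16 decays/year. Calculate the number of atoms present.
N = A/λ = 8.321e17 atoms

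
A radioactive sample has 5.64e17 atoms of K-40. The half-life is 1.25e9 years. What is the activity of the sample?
A = λN = 3.127e8 decays/year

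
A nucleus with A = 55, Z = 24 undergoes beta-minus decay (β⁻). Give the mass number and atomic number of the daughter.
Daughter: A = 55, Z = 25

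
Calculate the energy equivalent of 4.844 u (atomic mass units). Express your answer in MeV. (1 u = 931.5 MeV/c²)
E = mc² = 4512 MeV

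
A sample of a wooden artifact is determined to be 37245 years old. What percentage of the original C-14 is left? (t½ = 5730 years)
N/N₀ = (1/2)^(t/t½) = 0.01105 = 1.1%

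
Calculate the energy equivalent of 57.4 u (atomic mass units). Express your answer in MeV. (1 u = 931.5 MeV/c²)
E = mc² = 53470 MeV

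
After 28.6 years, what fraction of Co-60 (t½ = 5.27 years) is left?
N/N₀ = (1/2)^(t/t½) = 0.02324 = 2.32%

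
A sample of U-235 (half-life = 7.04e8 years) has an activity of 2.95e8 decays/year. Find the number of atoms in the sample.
N = A/λ = 2.996e17 atoms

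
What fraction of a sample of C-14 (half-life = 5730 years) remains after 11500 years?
N/N₀ = (1/2)^(t/t½) = 0.2488 = 24.9%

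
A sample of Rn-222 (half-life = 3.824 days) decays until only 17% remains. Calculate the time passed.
t = t½ × log₂(N₀/N) = 9.776 days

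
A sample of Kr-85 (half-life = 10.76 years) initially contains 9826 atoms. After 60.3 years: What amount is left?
N = N₀(1/2)^(t/t½) = 202 atoms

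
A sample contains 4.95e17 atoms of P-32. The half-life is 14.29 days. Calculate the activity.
A = λN = 2.401e16 decays/day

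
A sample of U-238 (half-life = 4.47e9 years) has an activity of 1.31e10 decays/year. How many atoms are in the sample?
N = A/λ = 8.448e19 atoms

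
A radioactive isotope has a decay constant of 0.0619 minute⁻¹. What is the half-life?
t½ = ln(2)/λ = 11.2 minutes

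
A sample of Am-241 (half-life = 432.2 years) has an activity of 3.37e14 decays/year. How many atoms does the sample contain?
N = A/λ = 2.101e17 atoms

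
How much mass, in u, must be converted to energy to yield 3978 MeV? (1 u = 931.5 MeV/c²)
m = E/c² = 4.271 u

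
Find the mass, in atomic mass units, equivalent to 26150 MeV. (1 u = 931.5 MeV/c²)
m = E/c² = 28.07 u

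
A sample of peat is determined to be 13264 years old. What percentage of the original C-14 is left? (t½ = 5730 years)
N/N₀ = (1/2)^(t/t½) = 0.201 = 20.1%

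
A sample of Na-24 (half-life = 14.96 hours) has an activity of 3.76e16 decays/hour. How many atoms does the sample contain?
N = A/λ = 8.115e17 atoms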